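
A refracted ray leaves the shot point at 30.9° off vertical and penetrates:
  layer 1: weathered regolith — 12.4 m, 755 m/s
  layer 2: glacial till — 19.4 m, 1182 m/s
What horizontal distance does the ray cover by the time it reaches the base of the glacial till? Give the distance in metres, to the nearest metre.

34 m

Ray parameter p = sin 30.9° / 755 m/s = 6.8019e-04 s/m.
Layer 1: θ = 30.90°; offset = 12.4·tan 30.90° = 7.421 m.
Layer 2: sin θ = p·1182 = 0.8040 → θ = 53.51°; offset = 19.4·tan 53.51° = 26.229 m.
Summing the layer offsets gives 33.650 m.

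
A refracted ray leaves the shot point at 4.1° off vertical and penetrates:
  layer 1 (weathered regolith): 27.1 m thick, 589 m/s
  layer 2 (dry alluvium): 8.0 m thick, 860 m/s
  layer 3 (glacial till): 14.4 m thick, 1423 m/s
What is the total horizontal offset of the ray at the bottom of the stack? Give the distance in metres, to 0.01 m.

Ray parameter p = sin 4.1° / 589 m/s = 1.2139e-04 s/m.
Layer 1: θ = 4.10°; offset = 27.1·tan 4.10° = 1.9426 m.
Layer 2: sin θ = p·860 = 0.1044 → θ = 5.99°; offset = 8.0·tan 5.99° = 0.8397 m.
Layer 3: sin θ = p·1423 = 0.1727 → θ = 9.95°; offset = 14.4·tan 9.95° = 2.5253 m.
Σ offsets = 5.3076 m.

5.31 m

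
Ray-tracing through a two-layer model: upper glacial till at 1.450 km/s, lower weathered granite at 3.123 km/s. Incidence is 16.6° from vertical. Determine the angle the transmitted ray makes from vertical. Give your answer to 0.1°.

38.0°

sin θ₁/V₁ = sin θ₂/V₂ ⇒ sin θ₂ = 3.123·sin 16.6°/1.450 = 3.123·0.2857/1.450 = 0.6153.
θ₂ = sin⁻¹(0.6153) = 37.97° (from vertical).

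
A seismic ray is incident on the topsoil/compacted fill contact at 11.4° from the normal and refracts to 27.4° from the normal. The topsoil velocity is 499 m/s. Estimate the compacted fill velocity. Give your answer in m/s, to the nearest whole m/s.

1162 m/s

Snell's law: sin 11.4°/V₁ = sin 27.4°/V₂.
V₂ = V₁·sin 27.4°/sin 11.4° = 499 × 2.3283 = 1161.81 m/s.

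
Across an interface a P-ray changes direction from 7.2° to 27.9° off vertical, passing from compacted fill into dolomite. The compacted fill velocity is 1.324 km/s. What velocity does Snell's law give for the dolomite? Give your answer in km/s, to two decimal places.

sin 7.2° = 0.1253; sin 27.9° = 0.4679.
V₂ = V₁·(sin θ₂/sin θ₁) = 1.324·(0.4679/0.1253) = 4.94 km/s.

4.94 km/s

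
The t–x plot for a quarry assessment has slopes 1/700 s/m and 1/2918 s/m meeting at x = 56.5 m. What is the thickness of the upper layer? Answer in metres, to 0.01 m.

22.12 m

x_cross = 2h·√((V₂+V₁)/(V₂−V₁)) → h = x_cross / (2·√((V₂+V₁)/(V₂−V₁))).
√((V₂+V₁)/(V₂−V₁)) = √((2918+700)/(2918−700)) = 1.2772.
h = 56.5 / (2·1.2772) = 22.12 m.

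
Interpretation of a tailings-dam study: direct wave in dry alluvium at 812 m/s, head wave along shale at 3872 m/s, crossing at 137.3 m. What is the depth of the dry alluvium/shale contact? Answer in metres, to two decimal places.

x_cross = 2h·√((V₂+V₁)/(V₂−V₁)) → h = x_cross / (2·√((V₂+V₁)/(V₂−V₁))).
√((V₂+V₁)/(V₂−V₁)) = √((3872+812)/(3872−812)) = 1.2372.
h = 137.3 / (2·1.2372) = 55.49 m.

55.49 m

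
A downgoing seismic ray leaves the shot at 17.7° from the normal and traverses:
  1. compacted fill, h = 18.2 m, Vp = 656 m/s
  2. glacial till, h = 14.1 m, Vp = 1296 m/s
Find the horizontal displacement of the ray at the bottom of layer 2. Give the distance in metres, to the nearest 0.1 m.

16.4 m

Ray parameter p = sin 17.7° / 656 m/s = 4.6347e-04 s/m.
Layer 1: θ = 17.70°; offset = 18.2·tan 17.70° = 5.808 m.
Layer 2: sin θ = p·1296 = 0.6007 → θ = 36.92°; offset = 14.1·tan 36.92° = 10.593 m.
Summing the layer offsets gives 16.401 m.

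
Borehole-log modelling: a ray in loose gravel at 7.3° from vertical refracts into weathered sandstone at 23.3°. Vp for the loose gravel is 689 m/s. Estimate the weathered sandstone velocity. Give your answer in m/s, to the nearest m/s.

sin 7.3° = 0.1271; sin 23.3° = 0.3955.
V₂ = V₁·(sin θ₂/sin θ₁) = 689·(0.3955/0.1271) = 2144.82 m/s.

2145 m/s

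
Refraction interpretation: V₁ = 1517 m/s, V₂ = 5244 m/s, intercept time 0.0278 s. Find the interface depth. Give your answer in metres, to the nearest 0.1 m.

h = tᵢ·V₁·V₂ / (2·√(V₂²−V₁²)).
√(V₂²−V₁²) = √(5244² − 1517²) = 5019.8 m/s.
h = 0.0278 s × 1517 × 5244 / (2 × 5019.8) = 22.03 m.

22.0 m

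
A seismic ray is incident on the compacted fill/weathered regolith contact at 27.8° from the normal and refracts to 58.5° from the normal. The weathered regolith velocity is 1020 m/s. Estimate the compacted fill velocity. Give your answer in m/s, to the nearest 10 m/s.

560 m/s

Snell's law: sin 27.8°/V₁ = sin 58.5°/V₂.
V₁ = V₂·sin 27.8°/sin 58.5° = 1020 × 0.5470 = 557.93 m/s.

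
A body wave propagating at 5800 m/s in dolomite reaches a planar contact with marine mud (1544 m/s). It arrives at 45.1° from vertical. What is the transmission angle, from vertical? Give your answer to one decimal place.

10.9°

Snell's law: sin θ₂ = (V₂/V₁)·sin θ₁ = (1544/5800)·sin 45.1° = 0.1886.
θ₂ = arcsin 0.1886 = 10.87° from the normal.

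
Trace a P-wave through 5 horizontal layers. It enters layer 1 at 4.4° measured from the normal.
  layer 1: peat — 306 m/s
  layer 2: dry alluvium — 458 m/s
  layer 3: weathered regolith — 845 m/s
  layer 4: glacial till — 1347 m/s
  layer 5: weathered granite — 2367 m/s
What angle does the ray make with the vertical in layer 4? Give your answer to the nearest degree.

20°

Snell's law across each interface conserves sin θ / V, so sin θ_4 = V_4·sin θ₁/V₁.
sin θ_4 = 1347 × sin 4.4° / 306 = 0.3377.
θ_4 = arcsin 0.3377 = 19.74°.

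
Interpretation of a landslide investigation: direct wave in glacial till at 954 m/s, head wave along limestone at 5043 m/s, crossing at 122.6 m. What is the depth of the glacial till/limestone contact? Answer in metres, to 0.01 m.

h = (x_cross/2)·√((V₂−V₁)/(V₂+V₁)).
(V₂−V₁)/(V₂+V₁) = (5043−954)/(5043+954) = 0.6818; √ = 0.8257.
h = (122.6/2)·0.8257 = 50.62 m.

50.62 m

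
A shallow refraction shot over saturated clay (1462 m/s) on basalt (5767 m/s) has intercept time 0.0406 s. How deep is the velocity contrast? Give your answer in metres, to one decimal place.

30.7 m

h = tᵢ·V₁·V₂ / (2·√(V₂²−V₁²)).
√(V₂²−V₁²) = √(5767² − 1462²) = 5578.6 m/s.
h = 0.0406 s × 1462 × 5767 / (2 × 5578.6) = 30.68 m.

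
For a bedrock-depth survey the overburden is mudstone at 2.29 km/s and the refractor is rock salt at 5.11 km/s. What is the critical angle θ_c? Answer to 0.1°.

At critical incidence the refracted ray runs along the interface (θ₂ = 90°), so sin θ_c = V₁/V₂.
θ_c = arcsin(2.29/5.11) = arcsin 0.4481 = 26.62°.

26.6°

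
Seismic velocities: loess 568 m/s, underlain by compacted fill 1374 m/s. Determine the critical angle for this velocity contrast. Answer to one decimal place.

24.4°

Critical incidence: sin θ_c = V₁/V₂ = 568/1374 = 0.4134.
θ_c = arcsin 0.4134 = 24.42°.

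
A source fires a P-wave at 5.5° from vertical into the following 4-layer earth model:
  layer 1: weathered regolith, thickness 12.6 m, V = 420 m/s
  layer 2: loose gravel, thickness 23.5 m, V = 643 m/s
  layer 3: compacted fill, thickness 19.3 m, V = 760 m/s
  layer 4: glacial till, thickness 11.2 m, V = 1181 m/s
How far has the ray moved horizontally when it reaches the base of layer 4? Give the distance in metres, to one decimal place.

11.2 m

Ray parameter p = sin 5.5° / 420 m/s = 2.2820e-04 s/m.
Layer 1: θ = 5.50°; offset = 12.6·tan 5.50° = 1.213 m.
Layer 2: sin θ = p·643 = 0.1467 → θ = 8.44°; offset = 23.5·tan 8.44° = 3.486 m.
Layer 3: sin θ = p·760 = 0.1734 → θ = 9.99°; offset = 19.3·tan 9.99° = 3.399 m.
Layer 4: sin θ = p·1181 = 0.2695 → θ = 15.64°; offset = 11.2·tan 15.64° = 3.134 m.
Summing the layer offsets gives 11.233 m.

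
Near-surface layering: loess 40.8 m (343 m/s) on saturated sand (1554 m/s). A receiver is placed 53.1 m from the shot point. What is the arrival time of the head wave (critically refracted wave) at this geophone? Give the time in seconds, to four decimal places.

θ_c = arcsin(V₁/V₂) = arcsin(343/1554) = 12.75°, cos θ_c = 0.9753.
Intercept time tᵢ = 2h cos θ_c / V₁ = 2·40.8·0.9753/343 = 0.23203 s.
t = x/V₂ + tᵢ = 53.1/1554 + 0.23203 = 0.26620 s.

0.2662 s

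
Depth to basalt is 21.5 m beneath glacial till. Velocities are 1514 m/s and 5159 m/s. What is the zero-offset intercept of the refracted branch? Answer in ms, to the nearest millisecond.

27 ms

θ_c = arcsin(V₁/V₂) = arcsin(1514/5159) = 17.07°; cos θ_c = 0.9560.
tᵢ = 2h·cos θ_c / V₁ = 2·21.5·0.9560 / 1514 = 0.02715 s.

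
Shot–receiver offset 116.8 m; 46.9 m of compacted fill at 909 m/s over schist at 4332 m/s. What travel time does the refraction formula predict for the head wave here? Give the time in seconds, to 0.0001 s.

t = x/V₂ + 2h·√(V₂²−V₁²)/(V₁V₂).
√(V₂²−V₁²) = √(4332²−909²) = 4235.6 m/s; delay term = 2·46.9·4235.6/(909·4332) = 0.10089 s.
t = 116.8/4332 + 0.10089 = 0.12786 s.

0.1279 s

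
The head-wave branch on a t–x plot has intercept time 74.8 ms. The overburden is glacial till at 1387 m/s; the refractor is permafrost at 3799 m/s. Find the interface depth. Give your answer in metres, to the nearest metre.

h = tᵢ·V₁·V₂ / (2·√(V₂²−V₁²)).
√(V₂²−V₁²) = √(3799² − 1387²) = 3536.8 m/s.
h = 0.0748 s × 1387 × 3799 / (2 × 3536.8) = 55.72 m.

56 m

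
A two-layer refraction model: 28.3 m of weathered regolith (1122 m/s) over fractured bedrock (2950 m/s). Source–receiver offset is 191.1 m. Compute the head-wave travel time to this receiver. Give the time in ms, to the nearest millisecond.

t = x/V₂ + 2h·√(V₂²−V₁²)/(V₁V₂).
√(V₂²−V₁²) = √(2950²−1122²) = 2728.3 m/s; delay term = 2·28.3·2728.3/(1122·2950) = 0.04665 s.
t = 191.1/2950 + 0.04665 = 0.11143 s.

111 ms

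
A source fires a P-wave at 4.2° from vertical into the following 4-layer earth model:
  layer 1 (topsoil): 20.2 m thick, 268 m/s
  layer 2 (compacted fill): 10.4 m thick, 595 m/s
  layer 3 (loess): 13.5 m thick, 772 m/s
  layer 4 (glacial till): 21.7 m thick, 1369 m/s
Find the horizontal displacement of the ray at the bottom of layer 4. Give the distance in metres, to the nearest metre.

Apply Snell's law at each interface; in layer i the horizontal offset is hᵢ·tan θᵢ.
Layer 1: θ = 4.20°; offset = 20.2·tan 4.20° = 1.483 m.
Layer 2: sin θ = 595·sin 4.2°/268 = 0.1626, θ = 9.36°; offset = 10.4·tan 9.36° = 1.714 m.
Layer 3: sin θ = 772·sin 4.2°/268 = 0.2110, θ = 12.18°; offset = 13.5·tan 12.18° = 2.914 m.
Layer 4: sin θ = 1369·sin 4.2°/268 = 0.3741, θ = 21.97°; offset = 21.7·tan 21.97° = 8.754 m.
Summing the layer offsets gives 14.865 m.

15 m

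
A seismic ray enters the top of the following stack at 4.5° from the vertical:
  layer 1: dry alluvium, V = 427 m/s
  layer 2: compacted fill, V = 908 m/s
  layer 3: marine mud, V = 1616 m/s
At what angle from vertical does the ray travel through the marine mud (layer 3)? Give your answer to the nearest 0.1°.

Ray parameter p = sin 4.5° / 427 = 1.8374e-04 s/m.
sin θ_3 = p·V_3 = 1.8374e-04 × 1616 = 0.2969.
θ_3 = arcsin 0.2969 = 17.27°.

17.3°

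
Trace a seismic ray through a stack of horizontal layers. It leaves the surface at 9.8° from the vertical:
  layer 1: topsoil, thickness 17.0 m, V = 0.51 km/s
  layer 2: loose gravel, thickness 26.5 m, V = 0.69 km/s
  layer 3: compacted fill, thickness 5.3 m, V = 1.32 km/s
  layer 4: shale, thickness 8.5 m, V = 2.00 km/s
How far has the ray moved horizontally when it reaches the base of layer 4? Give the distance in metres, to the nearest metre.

19 m

p = sin θ₁/V₁ = sin 9.8°/0.51 = 3.3374e-01 s/km is conserved through the stack.
Layer 1: θ = 9.80°; offset = 17.0·tan 9.80° = 2.936 m.
Layer 2: sin θ = p·0.69 = 0.2303 → θ = 13.31°; offset = 26.5·tan 13.31° = 6.271 m.
Layer 3: sin θ = p·1.32 = 0.4405 → θ = 26.14°; offset = 5.3·tan 26.14° = 2.601 m.
Layer 4: sin θ = p·2.00 = 0.6675 → θ = 41.87°; offset = 8.5·tan 41.87° = 7.620 m.
Total horizontal offset = 19.428 m.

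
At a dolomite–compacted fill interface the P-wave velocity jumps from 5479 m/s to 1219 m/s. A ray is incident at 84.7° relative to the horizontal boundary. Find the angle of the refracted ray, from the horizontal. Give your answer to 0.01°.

88.82°

Convert to the normal: θ₁ = 90° − 84.7° = 5.3°.
Snell's law: sin θ₂ = (V₂/V₁)·sin θ₁ = (1219/5479)·sin 5.3° = 0.0206.
θ₂ = arcsin 0.0206 = 1.18° from the normal.
From the interface: 90° − 1.18° = 88.82°.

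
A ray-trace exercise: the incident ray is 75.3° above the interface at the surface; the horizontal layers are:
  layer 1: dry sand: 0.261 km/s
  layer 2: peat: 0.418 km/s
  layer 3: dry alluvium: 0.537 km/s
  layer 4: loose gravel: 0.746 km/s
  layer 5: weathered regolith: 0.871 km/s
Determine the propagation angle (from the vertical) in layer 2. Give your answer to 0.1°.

24.0°

From the normal: θ₁ = 90° − 75.3° = 14.7°.
Ray parameter p = sin 14.7° / 0.261 = 9.7225e-01 s/km.
sin θ_2 = p·V_2 = 9.7225e-01 × 0.418 = 0.4064.
θ_2 = 23.98° from the vertical.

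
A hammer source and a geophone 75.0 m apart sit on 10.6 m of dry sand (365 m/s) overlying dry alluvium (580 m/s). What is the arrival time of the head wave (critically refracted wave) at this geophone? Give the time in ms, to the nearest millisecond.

174 ms

t = x/V₂ + 2h·√(V₂²−V₁²)/(V₁V₂).
√(V₂²−V₁²) = √(580²−365²) = 450.7 m/s; delay term = 2·10.6·450.7/(365·580) = 0.04514 s.
t = 75.0/580 + 0.04514 = 0.17445 s.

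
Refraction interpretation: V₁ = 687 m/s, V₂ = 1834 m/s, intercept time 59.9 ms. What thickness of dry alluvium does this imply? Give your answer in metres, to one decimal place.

θ_c = arcsin(687/1834) = 22.00°; cos θ_c = 0.9272.
tᵢ = 2h cos θ_c/V₁ ⇒ h = tᵢ·V₁/(2 cos θ_c) = 0.0599·687/(2·0.9272) = 22.19 m.

22.2 m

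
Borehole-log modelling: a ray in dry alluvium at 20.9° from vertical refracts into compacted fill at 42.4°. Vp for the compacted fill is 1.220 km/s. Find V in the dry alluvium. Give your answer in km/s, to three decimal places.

0.645 km/s

Snell's law: sin 20.9°/V₁ = sin 42.4°/V₂.
V₁ = V₂·sin 20.9°/sin 42.4° = 1.220 × 0.5290 = 0.645 km/s.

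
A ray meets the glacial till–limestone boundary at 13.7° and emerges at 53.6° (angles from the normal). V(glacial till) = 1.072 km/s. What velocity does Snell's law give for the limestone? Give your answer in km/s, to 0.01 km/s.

3.64 km/s

Snell's law: sin 13.7°/V₁ = sin 53.6°/V₂.
V₂ = V₁·sin 53.6°/sin 13.7° = 1.072 × 3.3985 = 3.64 km/s.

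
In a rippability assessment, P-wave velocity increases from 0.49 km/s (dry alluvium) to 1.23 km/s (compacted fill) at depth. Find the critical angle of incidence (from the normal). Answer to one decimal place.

Critical incidence: sin θ_c = V₁/V₂ = 0.49/1.23 = 0.3984.
θ_c = arcsin 0.3984 = 23.48°.

23.5°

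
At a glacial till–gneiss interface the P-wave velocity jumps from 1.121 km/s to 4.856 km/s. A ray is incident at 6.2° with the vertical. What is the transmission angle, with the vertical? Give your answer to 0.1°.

27.9°

Snell's law: sin θ₂ = (V₂/V₁)·sin θ₁ = (4.856/1.121)·sin 6.2° = 0.4678.
θ₂ = arcsin 0.4678 = 27.89° from the normal.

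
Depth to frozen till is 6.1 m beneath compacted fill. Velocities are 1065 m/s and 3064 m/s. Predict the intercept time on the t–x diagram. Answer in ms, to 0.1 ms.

tᵢ = 2h·√(V₂²−V₁²)/(V₁V₂).
√(V₂²−V₁²) = √(3064²−1065²) = 2873.0 m/s.
tᵢ = 2·6.1·2873.0/(1065·3064) = 0.01074 s.

10.7 ms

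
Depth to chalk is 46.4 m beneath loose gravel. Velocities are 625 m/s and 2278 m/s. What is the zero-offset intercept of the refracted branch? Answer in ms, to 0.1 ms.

tᵢ = 2h·√(V₂²−V₁²)/(V₁V₂).
√(V₂²−V₁²) = √(2278²−625²) = 2190.6 m/s.
tᵢ = 2·46.4·2190.6/(625·2278) = 0.14278 s.

142.8 ms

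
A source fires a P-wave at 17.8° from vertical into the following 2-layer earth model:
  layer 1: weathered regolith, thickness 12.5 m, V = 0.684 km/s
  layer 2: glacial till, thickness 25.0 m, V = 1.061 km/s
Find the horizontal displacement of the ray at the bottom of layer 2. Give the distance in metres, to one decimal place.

17.5 m

Apply Snell's law at each interface; in layer i the horizontal offset is hᵢ·tan θᵢ.
Layer 1: θ = 17.80°; offset = 12.5·tan 17.80° = 4.013 m.
Layer 2: sin θ = 1.061·sin 17.8°/0.684 = 0.4742, θ = 28.31°; offset = 25.0·tan 28.31° = 13.465 m.
Total horizontal offset = 17.478 m.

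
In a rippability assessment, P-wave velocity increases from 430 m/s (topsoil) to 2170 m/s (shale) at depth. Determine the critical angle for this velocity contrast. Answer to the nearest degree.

At critical incidence the refracted ray runs along the interface (θ₂ = 90°), so sin θ_c = V₁/V₂.
θ_c = arcsin(430/2170) = arcsin 0.1982 = 11.43°.

11°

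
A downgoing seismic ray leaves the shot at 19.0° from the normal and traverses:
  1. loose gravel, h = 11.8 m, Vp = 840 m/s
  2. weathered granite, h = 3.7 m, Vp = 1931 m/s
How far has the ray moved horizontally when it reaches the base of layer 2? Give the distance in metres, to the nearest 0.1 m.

8.2 m

Apply Snell's law at each interface; in layer i the horizontal offset is hᵢ·tan θᵢ.
Layer 1: θ = 19.00°; offset = 11.8·tan 19.00° = 4.063 m.
Layer 2: sin θ = 1931·sin 19.0°/840 = 0.7484, θ = 48.45°; offset = 3.7·tan 48.45° = 4.175 m.
Σ offsets = 8.238 m.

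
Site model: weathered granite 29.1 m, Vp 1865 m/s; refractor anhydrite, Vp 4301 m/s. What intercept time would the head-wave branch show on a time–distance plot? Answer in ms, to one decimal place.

28.1 ms

tᵢ = 2h·√(V₂²−V₁²)/(V₁V₂).
√(V₂²−V₁²) = √(4301²−1865²) = 3875.6 m/s.
tᵢ = 2·29.1·3875.6/(1865·4301) = 0.02812 s.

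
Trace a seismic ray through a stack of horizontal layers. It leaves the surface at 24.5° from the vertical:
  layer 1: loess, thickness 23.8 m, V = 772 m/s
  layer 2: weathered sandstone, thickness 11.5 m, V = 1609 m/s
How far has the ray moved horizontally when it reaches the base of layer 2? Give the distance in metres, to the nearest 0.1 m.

Apply Snell's law at each interface; in layer i the horizontal offset is hᵢ·tan θᵢ.
Layer 1: θ = 24.50°; offset = 23.8·tan 24.50° = 10.846 m.
Layer 2: sin θ = 1609·sin 24.5°/772 = 0.8643, θ = 59.80°; offset = 11.5·tan 59.80° = 19.761 m.
Total horizontal offset = 30.608 m.

30.6 m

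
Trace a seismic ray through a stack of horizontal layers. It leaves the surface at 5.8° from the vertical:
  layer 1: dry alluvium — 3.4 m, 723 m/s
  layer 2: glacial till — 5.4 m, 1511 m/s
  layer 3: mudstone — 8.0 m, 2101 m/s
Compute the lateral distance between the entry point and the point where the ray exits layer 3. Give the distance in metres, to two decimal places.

3.97 m

Apply Snell's law at each interface; in layer i the horizontal offset is hᵢ·tan θᵢ.
Layer 1: θ = 5.80°; offset = 3.4·tan 5.80° = 0.3454 m.
Layer 2: sin θ = 1511·sin 5.8°/723 = 0.2112, θ = 12.19°; offset = 5.4·tan 12.19° = 1.1668 m.
Layer 3: sin θ = 2101·sin 5.8°/723 = 0.2937, θ = 17.08°; offset = 8.0·tan 17.08° = 2.4577 m.
Σ offsets = 3.9698 m.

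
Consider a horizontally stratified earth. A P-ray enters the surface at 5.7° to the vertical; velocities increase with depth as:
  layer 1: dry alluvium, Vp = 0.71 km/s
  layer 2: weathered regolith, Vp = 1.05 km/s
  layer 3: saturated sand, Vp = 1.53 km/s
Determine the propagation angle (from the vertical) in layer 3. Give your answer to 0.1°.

12.4°

Snell's law across each interface conserves sin θ / V, so sin θ_3 = V_3·sin θ₁/V₁.
sin θ_3 = 1.53 × sin 5.7° / 0.71 = 0.2140.
θ_3 = 12.36° from the vertical.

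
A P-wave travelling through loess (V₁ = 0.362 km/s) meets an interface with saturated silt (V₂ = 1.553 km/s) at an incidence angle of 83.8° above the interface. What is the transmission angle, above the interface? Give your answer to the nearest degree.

62°

Convert to the normal: θ₁ = 90° − 83.8° = 6.2°.
sin θ₁/V₁ = sin θ₂/V₂ ⇒ sin θ₂ = 1.553·sin 6.2°/0.362 = 1.553·0.1080/0.362 = 0.4633.
θ₂ = sin⁻¹(0.4633) = 27.60° (from vertical).
From the interface: 90° − 27.60° = 62.40°.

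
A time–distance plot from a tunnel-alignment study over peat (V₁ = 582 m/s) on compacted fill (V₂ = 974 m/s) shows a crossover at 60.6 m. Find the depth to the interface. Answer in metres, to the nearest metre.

x_cross = 2h·√((V₂+V₁)/(V₂−V₁)) → h = x_cross / (2·√((V₂+V₁)/(V₂−V₁))).
√((V₂+V₁)/(V₂−V₁)) = √((974+582)/(974−582)) = 1.9923.
h = 60.6 / (2·1.9923) = 15.21 m.

15 m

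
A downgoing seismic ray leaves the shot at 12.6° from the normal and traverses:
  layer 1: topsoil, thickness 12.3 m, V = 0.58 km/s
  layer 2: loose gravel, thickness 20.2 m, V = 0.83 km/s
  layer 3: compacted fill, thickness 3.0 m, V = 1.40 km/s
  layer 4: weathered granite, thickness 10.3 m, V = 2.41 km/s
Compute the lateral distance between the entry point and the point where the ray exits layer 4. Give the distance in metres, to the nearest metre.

33 m

Apply Snell's law at each interface; in layer i the horizontal offset is hᵢ·tan θᵢ.
Layer 1: θ = 12.60°; offset = 12.3·tan 12.60° = 2.749 m.
Layer 2: sin θ = 0.83·sin 12.6°/0.58 = 0.3122, θ = 18.19°; offset = 20.2·tan 18.19° = 6.638 m.
Layer 3: sin θ = 1.40·sin 12.6°/0.58 = 0.5266, θ = 31.77°; offset = 3.0·tan 31.77° = 1.858 m.
Layer 4: sin θ = 2.41·sin 12.6°/0.58 = 0.9064, θ = 65.02°; offset = 10.3·tan 65.02° = 22.104 m.
Summing the layer offsets gives 33.349 m.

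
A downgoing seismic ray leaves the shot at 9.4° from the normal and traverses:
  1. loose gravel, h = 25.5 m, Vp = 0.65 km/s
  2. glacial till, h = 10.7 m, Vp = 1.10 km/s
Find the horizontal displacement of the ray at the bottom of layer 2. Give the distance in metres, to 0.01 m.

7.30 m

Ray parameter p = sin 9.4° / 0.65 km/s = 2.5127e-01 s/km.
Layer 1: θ = 9.40°; offset = 25.5·tan 9.40° = 4.2215 m.
Layer 2: sin θ = p·1.10 = 0.2764 → θ = 16.05°; offset = 10.7·tan 16.05° = 3.0773 m.
Σ offsets = 7.2988 m.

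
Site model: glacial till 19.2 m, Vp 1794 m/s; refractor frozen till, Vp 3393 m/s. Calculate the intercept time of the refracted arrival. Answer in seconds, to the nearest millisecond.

θ_c = arcsin(V₁/V₂) = arcsin(1794/3393) = 31.92°; cos θ_c = 0.8488.
tᵢ = 2h·cos θ_c / V₁ = 2·19.2·0.8488 / 1794 = 0.01817 s.

0.018 s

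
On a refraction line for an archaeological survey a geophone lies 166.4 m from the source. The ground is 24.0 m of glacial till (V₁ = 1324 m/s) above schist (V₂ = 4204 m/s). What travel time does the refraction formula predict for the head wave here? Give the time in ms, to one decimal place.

74.0 ms

t = x/V₂ + 2h·√(V₂²−V₁²)/(V₁V₂).
√(V₂²−V₁²) = √(4204²−1324²) = 3990.1 m/s; delay term = 2·24.0·3990.1/(1324·4204) = 0.03441 s.
t = 166.4/4204 + 0.03441 = 0.07399 s.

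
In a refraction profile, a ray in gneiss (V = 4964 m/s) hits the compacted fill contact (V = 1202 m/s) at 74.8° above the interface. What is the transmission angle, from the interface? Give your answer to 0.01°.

Convert to the normal: θ₁ = 90° − 74.8° = 15.2°.
Snell's law: sin θ₂ = (V₂/V₁)·sin θ₁ = (1202/4964)·sin 15.2° = 0.0635.
θ₂ = arcsin 0.0635 = 3.64° from the normal.
From the interface: 90° − 3.64° = 86.36°.

86.36°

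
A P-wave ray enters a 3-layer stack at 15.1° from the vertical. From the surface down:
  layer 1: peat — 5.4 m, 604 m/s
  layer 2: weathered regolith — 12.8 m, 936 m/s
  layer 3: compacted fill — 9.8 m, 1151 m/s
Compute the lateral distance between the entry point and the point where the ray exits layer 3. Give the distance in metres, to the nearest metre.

Apply Snell's law at each interface; in layer i the horizontal offset is hᵢ·tan θᵢ.
Layer 1: θ = 15.10°; offset = 5.4·tan 15.10° = 1.457 m.
Layer 2: sin θ = 936·sin 15.1°/604 = 0.4037, θ = 23.81°; offset = 12.8·tan 23.81° = 5.648 m.
Layer 3: sin θ = 1151·sin 15.1°/604 = 0.4964, θ = 29.76°; offset = 9.8·tan 29.76° = 5.604 m.
Σ offsets = 12.709 m.

13 m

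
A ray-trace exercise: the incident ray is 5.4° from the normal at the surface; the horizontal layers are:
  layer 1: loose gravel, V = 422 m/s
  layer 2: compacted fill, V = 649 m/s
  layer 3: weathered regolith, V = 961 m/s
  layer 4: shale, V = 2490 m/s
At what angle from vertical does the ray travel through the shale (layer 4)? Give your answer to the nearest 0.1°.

33.7°

Snell's law across each interface conserves sin θ / V, so sin θ_4 = V_4·sin θ₁/V₁.
sin θ_4 = 2490 × sin 5.4° / 422 = 0.5553.
θ_4 = arcsin 0.5553 = 33.73°.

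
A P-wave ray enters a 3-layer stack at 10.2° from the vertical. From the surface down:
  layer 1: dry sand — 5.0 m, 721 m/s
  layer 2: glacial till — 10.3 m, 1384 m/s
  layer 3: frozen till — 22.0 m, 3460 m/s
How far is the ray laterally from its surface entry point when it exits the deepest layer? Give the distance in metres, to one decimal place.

Ray parameter p = sin 10.2° / 721 m/s = 2.4561e-04 s/m.
Layer 1: θ = 10.20°; offset = 5.0·tan 10.20° = 0.900 m.
Layer 2: sin θ = p·1384 = 0.3399 → θ = 19.87°; offset = 10.3·tan 19.87° = 3.723 m.
Layer 3: sin θ = p·3460 = 0.8498 → θ = 58.19°; offset = 22.0·tan 58.19° = 35.470 m.
Summing the layer offsets gives 40.093 m.

40.1 m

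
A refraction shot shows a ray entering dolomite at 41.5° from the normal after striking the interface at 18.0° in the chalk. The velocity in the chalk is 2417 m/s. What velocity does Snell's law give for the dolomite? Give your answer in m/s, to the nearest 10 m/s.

sin 18.0° = 0.3090; sin 41.5° = 0.6626.
V₂ = V₁·(sin θ₂/sin θ₁) = 2417·(0.6626/0.3090) = 5182.73 m/s.

5180 m/s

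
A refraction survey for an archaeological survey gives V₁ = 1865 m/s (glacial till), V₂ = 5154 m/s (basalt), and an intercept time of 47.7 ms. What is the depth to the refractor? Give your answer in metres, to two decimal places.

47.71 m

h = tᵢ·V₁·V₂ / (2·√(V₂²−V₁²)).
√(V₂²−V₁²) = √(5154² − 1865²) = 4804.7 m/s.
h = 0.0477 s × 1865 × 5154 / (2 × 4804.7) = 47.71 m.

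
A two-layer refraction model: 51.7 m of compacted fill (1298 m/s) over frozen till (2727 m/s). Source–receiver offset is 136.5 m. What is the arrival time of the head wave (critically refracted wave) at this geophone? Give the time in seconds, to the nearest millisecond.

θ_c = arcsin(V₁/V₂) = arcsin(1298/2727) = 28.42°, cos θ_c = 0.8795.
Intercept time tᵢ = 2h cos θ_c / V₁ = 2·51.7·0.8795/1298 = 0.07006 s.
t = x/V₂ + tᵢ = 136.5/2727 + 0.07006 = 0.12011 s.

0.120 s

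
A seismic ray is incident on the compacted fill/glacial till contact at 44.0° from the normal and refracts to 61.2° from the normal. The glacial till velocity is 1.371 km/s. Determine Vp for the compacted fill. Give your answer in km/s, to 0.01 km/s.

1.09 km/s

sin 44.0° = 0.6947; sin 61.2° = 0.8763.
V₁ = V₂·(sin θ₁/sin θ₂) = 1.371·(0.6947/0.8763) = 1.09 km/s.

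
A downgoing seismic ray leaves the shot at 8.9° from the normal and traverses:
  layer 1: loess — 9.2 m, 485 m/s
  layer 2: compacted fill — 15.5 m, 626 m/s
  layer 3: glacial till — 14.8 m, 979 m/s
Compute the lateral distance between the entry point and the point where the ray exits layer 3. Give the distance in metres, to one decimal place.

9.5 m

p = sin θ₁/V₁ = sin 8.9°/485 = 3.1899e-04 s/m is conserved through the stack.
Layer 1: θ = 8.90°; offset = 9.2·tan 8.90° = 1.441 m.
Layer 2: sin θ = p·626 = 0.1997 → θ = 11.52°; offset = 15.5·tan 11.52° = 3.159 m.
Layer 3: sin θ = p·979 = 0.3123 → θ = 18.20°; offset = 14.8·tan 18.20° = 4.865 m.
Σ offsets = 9.465 m.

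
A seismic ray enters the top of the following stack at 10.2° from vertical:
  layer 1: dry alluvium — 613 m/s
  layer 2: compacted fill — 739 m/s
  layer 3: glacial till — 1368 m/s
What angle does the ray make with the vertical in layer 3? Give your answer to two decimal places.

Ray parameter p = sin 10.2° / 613 = 2.8888e-04 s/m.
sin θ_3 = p·V_3 = 2.8888e-04 × 1368 = 0.3952.
θ_3 = arcsin 0.3952 = 23.28°.

23.28°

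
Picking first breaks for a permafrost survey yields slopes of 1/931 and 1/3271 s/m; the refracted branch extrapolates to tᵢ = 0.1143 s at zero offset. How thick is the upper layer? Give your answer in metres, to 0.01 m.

θ_c = arcsin(931/3271) = 16.54°; cos θ_c = 0.9586.
tᵢ = 2h cos θ_c/V₁ ⇒ h = tᵢ·V₁/(2 cos θ_c) = 0.1143·931/(2·0.9586) = 55.50 m.

55.50 m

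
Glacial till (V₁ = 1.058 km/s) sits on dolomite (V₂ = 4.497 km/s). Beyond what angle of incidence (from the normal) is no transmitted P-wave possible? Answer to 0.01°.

At critical incidence the refracted ray runs along the interface (θ₂ = 90°), so sin θ_c = V₁/V₂.
θ_c = arcsin(1.058/4.497) = arcsin 0.2353 = 13.61°.

13.61°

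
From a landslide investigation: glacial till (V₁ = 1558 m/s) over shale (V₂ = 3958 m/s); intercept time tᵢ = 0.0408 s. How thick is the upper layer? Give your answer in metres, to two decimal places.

θ_c = arcsin(1558/3958) = 23.18°; cos θ_c = 0.9193.
tᵢ = 2h cos θ_c/V₁ ⇒ h = tᵢ·V₁/(2 cos θ_c) = 0.0408·1558/(2·0.9193) = 34.57 m.

34.57 m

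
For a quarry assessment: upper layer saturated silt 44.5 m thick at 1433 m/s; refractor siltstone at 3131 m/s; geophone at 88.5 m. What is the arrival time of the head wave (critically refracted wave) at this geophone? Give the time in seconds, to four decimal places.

t = x/V₂ + 2h·√(V₂²−V₁²)/(V₁V₂).
√(V₂²−V₁²) = √(3131²−1433²) = 2783.8 m/s; delay term = 2·44.5·2783.8/(1433·3131) = 0.05522 s.
t = 88.5/3131 + 0.05522 = 0.08349 s.

0.0835 s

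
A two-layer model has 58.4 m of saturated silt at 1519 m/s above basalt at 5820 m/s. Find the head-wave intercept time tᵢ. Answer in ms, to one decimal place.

θ_c = arcsin(V₁/V₂) = arcsin(1519/5820) = 15.13°; cos θ_c = 0.9653.
tᵢ = 2h·cos θ_c / V₁ = 2·58.4·0.9653 / 1519 = 0.07423 s.

74.2 ms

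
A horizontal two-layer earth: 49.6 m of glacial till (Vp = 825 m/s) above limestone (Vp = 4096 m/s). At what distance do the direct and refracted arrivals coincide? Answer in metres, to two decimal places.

121.67 m

x_cross = 2h·√((V₂+V₁)/(V₂−V₁)).
(V₂+V₁)/(V₂−V₁) = (4096+825)/(4096−825) = 1.5044; √ = 1.2266.
x_cross = 2·49.6·1.2266 = 121.67 m.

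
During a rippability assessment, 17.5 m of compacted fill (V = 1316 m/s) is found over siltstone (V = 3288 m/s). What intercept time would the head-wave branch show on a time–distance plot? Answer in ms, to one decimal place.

24.4 ms

θ_c = arcsin(V₁/V₂) = arcsin(1316/3288) = 23.59°; cos θ_c = 0.9164.
tᵢ = 2h·cos θ_c / V₁ = 2·17.5·0.9164 / 1316 = 0.02437 s.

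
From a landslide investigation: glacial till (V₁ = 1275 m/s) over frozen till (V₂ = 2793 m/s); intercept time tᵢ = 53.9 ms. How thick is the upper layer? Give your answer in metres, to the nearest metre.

39 m

h = tᵢ·V₁·V₂ / (2·√(V₂²−V₁²)).
√(V₂²−V₁²) = √(2793² − 1275²) = 2485.0 m/s.
h = 0.0539 s × 1275 × 2793 / (2 × 2485.0) = 38.62 m.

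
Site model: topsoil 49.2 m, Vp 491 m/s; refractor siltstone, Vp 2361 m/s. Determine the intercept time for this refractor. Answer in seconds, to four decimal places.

0.1960 s

tᵢ = 2h·√(V₂²−V₁²)/(V₁V₂).
√(V₂²−V₁²) = √(2361²−491²) = 2309.4 m/s.
tᵢ = 2·49.2·2309.4/(491·2361) = 0.19603 s.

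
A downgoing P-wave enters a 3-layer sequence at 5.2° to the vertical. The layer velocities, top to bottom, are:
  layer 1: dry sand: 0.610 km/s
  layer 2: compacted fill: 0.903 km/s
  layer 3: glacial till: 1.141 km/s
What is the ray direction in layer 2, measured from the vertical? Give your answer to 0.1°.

7.7°

Ray parameter p = sin 5.2° / 0.610 = 1.4858e-01 s/km.
sin θ_2 = p·V_2 = 1.4858e-01 × 0.903 = 0.1342.
θ_2 = 7.71° from the vertical.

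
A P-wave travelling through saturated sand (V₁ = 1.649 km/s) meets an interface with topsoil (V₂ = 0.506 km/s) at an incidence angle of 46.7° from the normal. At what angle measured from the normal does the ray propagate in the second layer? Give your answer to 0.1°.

Snell's law: sin θ₂ = (V₂/V₁)·sin θ₁ = (0.506/1.649)·sin 46.7° = 0.2233.
θ₂ = sin⁻¹(0.2233) = 12.90° (from vertical).

12.9°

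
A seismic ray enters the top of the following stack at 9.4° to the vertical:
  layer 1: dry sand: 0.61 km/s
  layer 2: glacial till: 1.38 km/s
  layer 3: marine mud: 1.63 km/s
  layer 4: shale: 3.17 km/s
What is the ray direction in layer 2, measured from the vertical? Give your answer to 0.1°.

21.7°

Ray parameter p = sin 9.4° / 0.61 = 2.6775e-01 s/km.
sin θ_2 = p·V_2 = 2.6775e-01 × 1.38 = 0.3695.
θ_2 = arcsin 0.3695 = 21.68°.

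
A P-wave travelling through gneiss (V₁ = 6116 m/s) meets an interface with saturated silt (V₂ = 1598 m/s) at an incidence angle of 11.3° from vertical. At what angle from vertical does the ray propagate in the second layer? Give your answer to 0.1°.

2.9°

sin θ₁/V₁ = sin θ₂/V₂ ⇒ sin θ₂ = 1598·sin 11.3°/6116 = 1598·0.1959/6116 = 0.0512.
θ₂ = sin⁻¹(0.0512) = 2.93° (from vertical).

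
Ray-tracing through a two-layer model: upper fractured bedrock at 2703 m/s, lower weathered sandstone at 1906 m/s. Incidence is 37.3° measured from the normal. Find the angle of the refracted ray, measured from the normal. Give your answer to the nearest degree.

25°

Snell's law: sin θ₂ = (V₂/V₁)·sin θ₁ = (1906/2703)·sin 37.3° = 0.4273.
θ₂ = sin⁻¹(0.4273) = 25.30° (from vertical).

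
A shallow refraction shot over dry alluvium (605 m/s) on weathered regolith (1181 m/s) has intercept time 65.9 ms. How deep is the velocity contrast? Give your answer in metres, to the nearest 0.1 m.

23.2 m

h = tᵢ·V₁·V₂ / (2·√(V₂²−V₁²)).
√(V₂²−V₁²) = √(1181² − 605²) = 1014.3 m/s.
h = 0.0659 s × 605 × 1181 / (2 × 1014.3) = 23.21 m.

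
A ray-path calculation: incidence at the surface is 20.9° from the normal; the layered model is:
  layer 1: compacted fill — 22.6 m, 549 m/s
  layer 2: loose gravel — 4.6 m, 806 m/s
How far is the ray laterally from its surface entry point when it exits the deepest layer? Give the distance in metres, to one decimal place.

p = sin θ₁/V₁ = sin 20.9°/549 = 6.4980e-04 s/m is conserved through the stack.
Layer 1: θ = 20.90°; offset = 22.6·tan 20.90° = 8.630 m.
Layer 2: sin θ = p·806 = 0.5237 → θ = 31.58°; offset = 4.6·tan 31.58° = 2.828 m.
Σ offsets = 11.458 m.

11.5 m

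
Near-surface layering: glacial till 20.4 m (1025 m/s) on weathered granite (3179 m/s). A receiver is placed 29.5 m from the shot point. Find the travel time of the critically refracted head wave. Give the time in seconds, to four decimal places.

0.0470 s

t = x/V₂ + 2h·√(V₂²−V₁²)/(V₁V₂).
√(V₂²−V₁²) = √(3179²−1025²) = 3009.2 m/s; delay term = 2·20.4·3009.2/(1025·3179) = 0.03768 s.
t = 29.5/3179 + 0.03768 = 0.04696 s.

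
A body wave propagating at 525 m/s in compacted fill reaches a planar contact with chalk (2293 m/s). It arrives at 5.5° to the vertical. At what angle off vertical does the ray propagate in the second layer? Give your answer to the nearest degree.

sin θ₁/V₁ = sin θ₂/V₂ ⇒ sin θ₂ = 2293·sin 5.5°/525 = 2293·0.0958/525 = 0.4186.
θ₂ = sin⁻¹(0.4186) = 24.75° (from vertical).

25°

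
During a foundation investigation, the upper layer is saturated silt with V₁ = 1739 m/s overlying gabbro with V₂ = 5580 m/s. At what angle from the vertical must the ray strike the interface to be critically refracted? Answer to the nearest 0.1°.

18.2°

Critical incidence: sin θ_c = V₁/V₂ = 1739/5580 = 0.3116.
θ_c = arcsin 0.3116 = 18.16°.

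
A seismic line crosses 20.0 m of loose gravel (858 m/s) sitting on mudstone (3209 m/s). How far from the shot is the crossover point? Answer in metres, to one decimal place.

52.6 m

θ_c = arcsin(858/3209) = 15.51°, so cos θ_c = 0.9636 and tᵢ = 2h cos θ_c/V₁ = 0.0449 s.
At crossover x/V₁ = x/V₂ + tᵢ ⇒ x = tᵢ/(1/V₁ − 1/V₂) = 0.04492/(1.1655e-03 − 3.1162e-04) = 52.61 m.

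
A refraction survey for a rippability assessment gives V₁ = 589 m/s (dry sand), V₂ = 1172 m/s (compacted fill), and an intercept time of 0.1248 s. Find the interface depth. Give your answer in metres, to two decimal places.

42.51 m

θ_c = arcsin(589/1172) = 30.17°; cos θ_c = 0.8645.
tᵢ = 2h cos θ_c/V₁ ⇒ h = tᵢ·V₁/(2 cos θ_c) = 0.1248·589/(2·0.8645) = 42.51 m.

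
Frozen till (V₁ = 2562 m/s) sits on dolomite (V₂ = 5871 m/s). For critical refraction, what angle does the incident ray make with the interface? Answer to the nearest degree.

At critical incidence the refracted ray runs along the interface (θ₂ = 90°), so sin θ_c = V₁/V₂.
θ_c = arcsin(2562/5871) = arcsin 0.4364 = 25.87°.
Measured from the interface: 90° − 25.87° = 64.13°.

64°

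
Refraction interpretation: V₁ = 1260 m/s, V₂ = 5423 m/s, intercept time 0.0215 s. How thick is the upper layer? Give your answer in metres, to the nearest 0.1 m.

13.9 m

h = tᵢ·V₁·V₂ / (2·√(V₂²−V₁²)).
√(V₂²−V₁²) = √(5423² − 1260²) = 5274.6 m/s.
h = 0.0215 s × 1260 × 5423 / (2 × 5274.6) = 13.93 m.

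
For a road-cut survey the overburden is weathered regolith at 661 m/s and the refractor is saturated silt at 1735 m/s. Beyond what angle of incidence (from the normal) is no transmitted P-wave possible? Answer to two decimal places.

22.39°

Critical incidence: sin θ_c = V₁/V₂ = 661/1735 = 0.3810.
θ_c = arcsin 0.3810 = 22.39°.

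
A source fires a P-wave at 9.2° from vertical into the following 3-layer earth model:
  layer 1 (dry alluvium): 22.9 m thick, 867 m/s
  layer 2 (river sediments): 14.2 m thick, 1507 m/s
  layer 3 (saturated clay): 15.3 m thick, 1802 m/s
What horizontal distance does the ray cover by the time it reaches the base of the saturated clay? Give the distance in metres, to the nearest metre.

Apply Snell's law at each interface; in layer i the horizontal offset is hᵢ·tan θᵢ.
Layer 1: θ = 9.20°; offset = 22.9·tan 9.20° = 3.709 m.
Layer 2: sin θ = 1507·sin 9.2°/867 = 0.2779, θ = 16.14°; offset = 14.2·tan 16.14° = 4.108 m.
Layer 3: sin θ = 1802·sin 9.2°/867 = 0.3323, θ = 19.41°; offset = 15.3·tan 19.41° = 5.391 m.
Total horizontal offset = 13.208 m.

13 m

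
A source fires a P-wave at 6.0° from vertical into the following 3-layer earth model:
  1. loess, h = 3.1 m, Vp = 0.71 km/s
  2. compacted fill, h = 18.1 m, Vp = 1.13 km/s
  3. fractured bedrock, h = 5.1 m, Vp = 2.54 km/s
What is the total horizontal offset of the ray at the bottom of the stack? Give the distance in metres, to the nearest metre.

5 m

Ray parameter p = sin 6.0° / 0.71 km/s = 1.4722e-01 s/km.
Layer 1: θ = 6.00°; offset = 3.1·tan 6.00° = 0.326 m.
Layer 2: sin θ = p·1.13 = 0.1664 → θ = 9.58°; offset = 18.1·tan 9.58° = 3.054 m.
Layer 3: sin θ = p·2.54 = 0.3739 → θ = 21.96°; offset = 5.1·tan 21.96° = 2.056 m.
Total horizontal offset = 5.436 m.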